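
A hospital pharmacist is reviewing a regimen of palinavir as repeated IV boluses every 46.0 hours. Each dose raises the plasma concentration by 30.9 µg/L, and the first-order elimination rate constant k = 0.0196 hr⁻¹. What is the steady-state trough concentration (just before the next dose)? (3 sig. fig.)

Fraction remaining after one interval: e^(−kτ) = e^(−0.01960 × 46.0) = 0.4059
R = 1 / (1 − 0.4059) = 1.683
Css,max = 30.9 × 1.683 = 52.01 µg/L
Css,min = Css,max × e^(−kτ) = 52.01 × 0.4059 ≈ 21.1 µg/L

21.1 µg/L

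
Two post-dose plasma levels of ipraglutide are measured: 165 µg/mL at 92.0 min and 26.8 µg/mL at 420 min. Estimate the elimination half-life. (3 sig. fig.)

k = ln(C₁/C₂) / (t₂ − t₁) = ln(165/26.8) / (420 − 92.0)
  = 1.818 / 328.0 = 0.005541 min⁻¹
t½ = ln 2 / k = ln 2 / 0.005541 ≈ 125 minutes

125 minutes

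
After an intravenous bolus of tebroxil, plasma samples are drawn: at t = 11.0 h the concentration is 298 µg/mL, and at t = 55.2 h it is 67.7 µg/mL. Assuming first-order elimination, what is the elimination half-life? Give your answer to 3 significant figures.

20.7 hours

k = ln(C₁/C₂) / (t₂ − t₁) = ln(298/67.7) / (55.2 − 11.0)
  = 1.482 / 44.20 = 0.03353 h⁻¹
t½ = ln 2 / k = ln 2 / 0.03353 ≈ 20.7 hours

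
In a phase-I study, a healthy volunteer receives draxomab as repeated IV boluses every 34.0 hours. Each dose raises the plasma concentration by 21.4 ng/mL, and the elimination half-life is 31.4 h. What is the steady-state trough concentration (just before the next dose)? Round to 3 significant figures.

19.1 ng/mL

k = ln 2 / 31.4 = 0.02207 h⁻¹
Fraction remaining after one interval: e^(−kτ) = e^(−0.02207 × 34.0) = 0.4721
R = 1 / (1 − 0.4721) = 1.894
Css,max = 21.4 × 1.894 = 40.54 ng/mL
Css,min = Css,max × e^(−kτ) = 40.54 × 0.4721 ≈ 19.1 ng/mL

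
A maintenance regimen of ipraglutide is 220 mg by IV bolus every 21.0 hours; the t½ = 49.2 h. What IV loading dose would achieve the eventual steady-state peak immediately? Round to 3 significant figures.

859 mg

k = ln 2 / 49.2 = 0.01409 h⁻¹
Accumulation ratio R = 1 / (1 − e^(−kτ)) = 1 / (1 − e^(−0.01409×21.0)) = 1 / (1 − 0.7439) = 3.905
Loading dose = maintenance dose × R = 220 × 3.905 ≈ 859 mg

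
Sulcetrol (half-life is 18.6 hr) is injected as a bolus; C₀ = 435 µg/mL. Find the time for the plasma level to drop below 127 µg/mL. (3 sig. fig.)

33.0 hours

k = ln 2 / 18.6 = 0.03727 hr⁻¹
C(t) = C₀ e^(−kt)  ⇒  t = ln(C₀/C) / k
t = ln(435/127) / 0.03727 = 1.231 / 0.03727 ≈ 33.0 hours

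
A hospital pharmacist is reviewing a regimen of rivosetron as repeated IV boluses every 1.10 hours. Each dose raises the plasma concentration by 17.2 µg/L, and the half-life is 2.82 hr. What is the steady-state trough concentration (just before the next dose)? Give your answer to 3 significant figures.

k = ln 2 / 2.82 = 0.2458 hr⁻¹
Fraction remaining after one interval: e^(−kτ) = e^(−0.2458 × 1.10) = 0.7631
R = 1 / (1 − 0.7631) = 4.221
Css,max = 17.2 × 4.221 = 72.60 µg/L
Css,min = Css,max × e^(−kτ) = 72.60 × 0.7631 ≈ 55.4 µg/L

55.4 µg/L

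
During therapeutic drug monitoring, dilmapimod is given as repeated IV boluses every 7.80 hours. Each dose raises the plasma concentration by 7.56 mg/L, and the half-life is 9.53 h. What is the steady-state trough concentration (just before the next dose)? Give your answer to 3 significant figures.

9.90 mg/L

k = ln 2 / 9.53 = 0.07273 h⁻¹
Fraction remaining after one interval: e^(−kτ) = e^(−0.07273 × 7.80) = 0.5670
R = 1 / (1 − 0.5670) = 2.310
Css,max = 7.56 × 2.310 = 17.46 mg/L
Css,min = Css,max × e^(−kτ) = 17.46 × 0.5670 ≈ 9.90 mg/L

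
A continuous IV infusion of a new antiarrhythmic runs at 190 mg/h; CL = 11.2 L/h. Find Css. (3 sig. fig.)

17.0 µg/mL

Css = infusion rate / CL = 190 / 11.2 ≈ 17.0 µg/mL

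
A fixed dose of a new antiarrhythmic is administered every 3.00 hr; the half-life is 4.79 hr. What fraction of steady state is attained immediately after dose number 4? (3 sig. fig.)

0.824

k = ln 2 / 4.79 = 0.1447 hr⁻¹
f_n = 1 − e^(−nkτ) = 1 − e^(−4 × 0.1447 × 3.00) = 1 − e^(−1.736) = 1 − 0.1761 ≈ 0.824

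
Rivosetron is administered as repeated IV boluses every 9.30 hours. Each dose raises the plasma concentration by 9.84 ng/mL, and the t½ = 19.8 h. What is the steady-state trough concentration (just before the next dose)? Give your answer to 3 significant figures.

k = ln 2 / 19.8 = 0.03501 h⁻¹
Fraction remaining after one interval: e^(−kτ) = e^(−0.03501 × 9.30) = 0.7221
R = 1 / (1 − 0.7221) = 3.599
Css,max = 9.84 × 3.599 = 35.41 ng/mL
Css,min = Css,max × e^(−kτ) = 35.41 × 0.7221 ≈ 25.6 ng/mL

25.6 ng/mL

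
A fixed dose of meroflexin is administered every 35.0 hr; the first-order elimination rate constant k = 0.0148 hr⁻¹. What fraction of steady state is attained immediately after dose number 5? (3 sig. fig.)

f_n = 1 − e^(−nkτ) = 1 − e^(−5 × 0.01480 × 35.0) = 1 − e^(−2.590) = 1 − 0.07502 ≈ 0.925

0.925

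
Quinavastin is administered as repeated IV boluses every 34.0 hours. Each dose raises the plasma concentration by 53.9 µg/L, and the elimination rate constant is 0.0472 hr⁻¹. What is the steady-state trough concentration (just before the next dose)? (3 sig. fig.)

Fraction remaining after one interval: e^(−kτ) = e^(−0.04720 × 34.0) = 0.2009
R = 1 / (1 − 0.2009) = 1.251
Css,max = 53.9 × 1.251 = 67.45 µg/L
Css,min = Css,max × e^(−kτ) = 67.45 × 0.2009 ≈ 13.6 µg/L

13.6 µg/L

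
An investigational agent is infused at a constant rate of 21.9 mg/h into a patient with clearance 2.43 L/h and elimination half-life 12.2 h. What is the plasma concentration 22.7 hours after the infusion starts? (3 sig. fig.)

Css = rate / CL = 21.9 / 2.43 = 9.012 µg/mL
k = ln 2 / 12.2 = 0.05682 h⁻¹
C(t) = Css (1 − e^(−kt)) = 9.012 × (1 − e^(−1.290)) = 9.012 × 0.7246 ≈ 6.53 µg/mL

6.53 µg/mL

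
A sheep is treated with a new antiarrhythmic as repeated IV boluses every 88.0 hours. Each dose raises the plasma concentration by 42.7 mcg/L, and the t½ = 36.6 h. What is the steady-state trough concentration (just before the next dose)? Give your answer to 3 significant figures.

k = ln 2 / 36.6 = 0.01894 h⁻¹
Fraction remaining after one interval: e^(−kτ) = e^(−0.01894 × 88.0) = 0.1889
R = 1 / (1 − 0.1889) = 1.233
Css,max = 42.7 × 1.233 = 52.64 mcg/L
Css,min = Css,max × e^(−kτ) = 52.64 × 0.1889 ≈ 9.94 mcg/L

9.94 mcg/L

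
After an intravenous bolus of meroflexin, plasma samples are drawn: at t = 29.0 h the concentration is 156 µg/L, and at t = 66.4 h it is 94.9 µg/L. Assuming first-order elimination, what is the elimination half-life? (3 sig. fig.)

k = ln(C₁/C₂) / (t₂ − t₁) = ln(156/94.9) / (66.4 − 29.0)
  = 0.4970 / 37.40 = 0.01329 h⁻¹
t½ = ln 2 / k = ln 2 / 0.01329 ≈ 52.2 hours

52.2 hours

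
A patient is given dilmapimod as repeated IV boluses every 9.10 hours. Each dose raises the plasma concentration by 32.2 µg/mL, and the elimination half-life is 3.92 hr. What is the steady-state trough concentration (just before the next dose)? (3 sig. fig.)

8.05 µg/mL

k = ln 2 / 3.92 = 0.1768 hr⁻¹
Fraction remaining after one interval: e^(−kτ) = e^(−0.1768 × 9.10) = 0.2001
R = 1 / (1 − 0.2001) = 1.250
Css,max = 32.2 × 1.250 = 40.25 µg/mL
Css,min = Css,max × e^(−kτ) = 40.25 × 0.2001 ≈ 8.05 µg/mL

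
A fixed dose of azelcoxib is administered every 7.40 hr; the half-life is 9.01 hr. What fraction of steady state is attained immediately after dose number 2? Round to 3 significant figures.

0.680

k = ln 2 / 9.01 = 0.07693 hr⁻¹
f_n = 1 − e^(−nkτ) = 1 − e^(−2 × 0.07693 × 7.40) = 1 − e^(−1.139) = 1 − 0.3203 ≈ 0.680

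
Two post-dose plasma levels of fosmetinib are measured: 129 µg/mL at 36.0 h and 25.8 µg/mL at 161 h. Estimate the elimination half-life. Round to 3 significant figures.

53.8 hours

k = ln(C₁/C₂) / (t₂ − t₁) = ln(129/25.8) / (161 − 36.0)
  = 1.609 / 125.0 = 0.01288 h⁻¹
t½ = ln 2 / k = ln 2 / 0.01288 ≈ 53.8 hours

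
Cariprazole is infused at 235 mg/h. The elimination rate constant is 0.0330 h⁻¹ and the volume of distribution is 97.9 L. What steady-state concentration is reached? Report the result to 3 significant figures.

72.7 mg/L

CL = k · V = 0.0330 × 97.9 = 3.231 L/h
Css = rate / CL = 235 / 3.231 ≈ 72.7 mg/L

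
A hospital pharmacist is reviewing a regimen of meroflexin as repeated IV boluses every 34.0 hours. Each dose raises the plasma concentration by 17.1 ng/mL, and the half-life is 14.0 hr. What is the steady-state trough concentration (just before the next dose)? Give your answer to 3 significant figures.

k = ln 2 / 14.0 = 0.04951 hr⁻¹
Fraction remaining after one interval: e^(−kτ) = e^(−0.04951 × 34.0) = 0.1857
R = 1 / (1 − 0.1857) = 1.228
Css,max = 17.1 × 1.228 = 21.00 ng/mL
Css,min = Css,max × e^(−kτ) = 21.00 × 0.1857 ≈ 3.90 ng/mL

3.90 ng/mL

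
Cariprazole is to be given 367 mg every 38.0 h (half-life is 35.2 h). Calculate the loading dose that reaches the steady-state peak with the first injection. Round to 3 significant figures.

697 mg

k = ln 2 / 35.2 = 0.01969 h⁻¹
Accumulation ratio R = 1 / (1 − e^(−kτ)) = 1 / (1 − e^(−0.01969×38.0)) = 1 / (1 − 0.4732) = 1.898
Loading dose = maintenance dose × R = 367 × 1.898 ≈ 697 mg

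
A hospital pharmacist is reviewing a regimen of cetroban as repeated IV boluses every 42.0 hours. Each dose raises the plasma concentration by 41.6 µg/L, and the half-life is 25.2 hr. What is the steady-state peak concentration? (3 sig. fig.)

k = ln 2 / 25.2 = 0.02751 hr⁻¹
Fraction remaining after one interval: e^(−kτ) = e^(−0.02751 × 42.0) = 0.3150
R = 1 / (1 − 0.3150) = 1.460
Css,max = 41.6 × 1.460 ≈ 60.7 µg/L

60.7 µg/L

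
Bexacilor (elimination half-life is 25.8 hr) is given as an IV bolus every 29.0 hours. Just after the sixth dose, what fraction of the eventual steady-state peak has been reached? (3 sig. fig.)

0.991

k = ln 2 / 25.8 = 0.02687 hr⁻¹
f_n = 1 − e^(−nkτ) = 1 − e^(−6 × 0.02687 × 29.0) = 1 − e^(−4.675) = 1 − 0.009328 ≈ 0.991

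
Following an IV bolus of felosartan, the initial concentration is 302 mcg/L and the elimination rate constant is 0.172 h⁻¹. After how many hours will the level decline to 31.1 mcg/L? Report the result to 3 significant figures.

C(t) = C₀ e^(−kt)  ⇒  t = ln(C₀/C) / k
t = ln(302/31.1) / 0.1720 = 2.273 / 0.1720 ≈ 13.2 hours

13.2 hours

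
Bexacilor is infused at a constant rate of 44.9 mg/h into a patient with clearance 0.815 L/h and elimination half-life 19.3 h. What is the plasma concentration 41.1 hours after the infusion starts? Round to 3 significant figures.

42.5 mg/L

Css = rate / CL = 44.9 / 0.815 = 55.09 mg/L
k = ln 2 / 19.3 = 0.03591 h⁻¹
C(t) = Css (1 − e^(−kt)) = 55.09 × (1 − e^(−1.476)) = 55.09 × 0.7715 ≈ 42.5 mg/L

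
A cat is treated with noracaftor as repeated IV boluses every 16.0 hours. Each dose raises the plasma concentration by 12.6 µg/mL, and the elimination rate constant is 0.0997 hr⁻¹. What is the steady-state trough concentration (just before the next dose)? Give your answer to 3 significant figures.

Fraction remaining after one interval: e^(−kτ) = e^(−0.09970 × 16.0) = 0.2029
R = 1 / (1 − 0.2029) = 1.254
Css,max = 12.6 × 1.254 = 15.81 µg/mL
Css,min = Css,max × e^(−kτ) = 15.81 × 0.2029 ≈ 3.21 µg/mL

3.21 µg/mL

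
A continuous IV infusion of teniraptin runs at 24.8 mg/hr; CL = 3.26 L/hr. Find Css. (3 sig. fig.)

7.61 µg/mL

Css = infusion rate / CL = 24.8 / 3.26 ≈ 7.61 µg/mL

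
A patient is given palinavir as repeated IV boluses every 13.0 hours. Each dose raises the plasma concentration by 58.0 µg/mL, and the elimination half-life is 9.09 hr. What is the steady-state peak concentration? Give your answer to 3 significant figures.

k = ln 2 / 9.09 = 0.07625 hr⁻¹
Fraction remaining after one interval: e^(−kτ) = e^(−0.07625 × 13.0) = 0.3711
R = 1 / (1 − 0.3711) = 1.590
Css,max = 58.0 × 1.590 ≈ 92.2 µg/mL

92.2 µg/mL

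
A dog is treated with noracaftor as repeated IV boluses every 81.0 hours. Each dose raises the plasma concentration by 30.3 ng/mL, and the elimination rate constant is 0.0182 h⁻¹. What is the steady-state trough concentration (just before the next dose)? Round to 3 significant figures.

Fraction remaining after one interval: e^(−kτ) = e^(−0.01820 × 81.0) = 0.2290
R = 1 / (1 − 0.2290) = 1.297
Css,max = 30.3 × 1.297 = 39.30 ng/mL
Css,min = Css,max × e^(−kτ) = 39.30 × 0.2290 ≈ 9.00 ng/mL

9.00 ng/mL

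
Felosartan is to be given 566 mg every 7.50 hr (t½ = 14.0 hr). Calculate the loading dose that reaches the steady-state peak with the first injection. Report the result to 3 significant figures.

k = ln 2 / 14.0 = 0.04951 hr⁻¹
Accumulation ratio R = 1 / (1 − e^(−kτ)) = 1 / (1 − e^(−0.04951×7.50)) = 1 / (1 − 0.6898) = 3.224
Loading dose = maintenance dose × R = 566 × 3.224 ≈ 1820 mg

1820 mg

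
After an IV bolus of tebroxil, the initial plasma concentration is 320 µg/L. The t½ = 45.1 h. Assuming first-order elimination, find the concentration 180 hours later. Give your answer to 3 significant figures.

k = ln 2 / 45.1 = 0.01537 h⁻¹
180 h is 3.991 half-lives, so C = 320 × (1/2)^3.991 = 320 × 0.06289 ≈ 20.1 µg/L

20.1 µg/L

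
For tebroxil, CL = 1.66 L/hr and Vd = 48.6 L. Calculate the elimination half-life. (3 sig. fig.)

20.3 hours

k = CL / V = 1.66 / 48.6 = 0.03416 hr⁻¹
t½ = ln 2 / k = ln 2 / 0.03416 ≈ 20.3 hours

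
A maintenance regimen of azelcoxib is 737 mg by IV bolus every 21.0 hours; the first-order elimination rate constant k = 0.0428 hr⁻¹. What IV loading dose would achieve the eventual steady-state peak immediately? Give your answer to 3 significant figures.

1240 mg

Accumulation ratio R = 1 / (1 − e^(−kτ)) = 1 / (1 − e^(−0.04280×21.0)) = 1 / (1 − 0.4071) = 1.687
Loading dose = maintenance dose × R = 737 × 1.687 ≈ 1240 mg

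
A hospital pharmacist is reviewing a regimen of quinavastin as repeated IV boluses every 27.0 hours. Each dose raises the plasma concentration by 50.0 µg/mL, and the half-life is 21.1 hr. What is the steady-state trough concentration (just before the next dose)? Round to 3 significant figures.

k = ln 2 / 21.1 = 0.03285 hr⁻¹
Fraction remaining after one interval: e^(−kτ) = e^(−0.03285 × 27.0) = 0.4119
R = 1 / (1 − 0.4119) = 1.700
Css,max = 50.0 × 1.700 = 85.02 µg/mL
Css,min = Css,max × e^(−kτ) = 85.02 × 0.4119 ≈ 35.0 µg/mL

35.0 µg/mL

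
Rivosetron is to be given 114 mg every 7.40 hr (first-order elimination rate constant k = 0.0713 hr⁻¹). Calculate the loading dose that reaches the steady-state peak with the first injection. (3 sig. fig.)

278 mg

Accumulation ratio R = 1 / (1 − e^(−kτ)) = 1 / (1 − e^(−0.07130×7.40)) = 1 / (1 − 0.5900) = 2.439
Loading dose = maintenance dose × R = 114 × 2.439 ≈ 278 mg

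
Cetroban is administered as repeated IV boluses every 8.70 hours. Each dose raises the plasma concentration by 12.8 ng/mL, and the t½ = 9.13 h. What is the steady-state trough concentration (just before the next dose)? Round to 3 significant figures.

13.7 ng/mL

k = ln 2 / 9.13 = 0.07592 h⁻¹
Fraction remaining after one interval: e^(−kτ) = e^(−0.07592 × 8.70) = 0.5166
R = 1 / (1 − 0.5166) = 2.069
Css,max = 12.8 × 2.069 = 26.48 ng/mL
Css,min = Css,max × e^(−kτ) = 26.48 × 0.5166 ≈ 13.7 ng/mL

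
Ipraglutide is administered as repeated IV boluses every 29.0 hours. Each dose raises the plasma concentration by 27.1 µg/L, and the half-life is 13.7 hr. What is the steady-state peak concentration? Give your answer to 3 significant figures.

k = ln 2 / 13.7 = 0.05059 hr⁻¹
Fraction remaining after one interval: e^(−kτ) = e^(−0.05059 × 29.0) = 0.2306
R = 1 / (1 − 0.2306) = 1.300
Css,max = 27.1 × 1.300 ≈ 35.2 µg/L

35.2 µg/L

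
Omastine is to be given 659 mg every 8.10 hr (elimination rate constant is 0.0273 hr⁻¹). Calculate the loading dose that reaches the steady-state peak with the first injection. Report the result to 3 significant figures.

3320 mg

Accumulation ratio R = 1 / (1 − e^(−kτ)) = 1 / (1 − e^(−0.02730×8.10)) = 1 / (1 − 0.8016) = 5.041
Loading dose = maintenance dose × R = 659 × 5.041 ≈ 3320 mg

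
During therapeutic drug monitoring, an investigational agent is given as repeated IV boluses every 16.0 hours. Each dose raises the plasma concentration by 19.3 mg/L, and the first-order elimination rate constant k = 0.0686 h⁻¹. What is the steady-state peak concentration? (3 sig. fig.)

Fraction remaining after one interval: e^(−kτ) = e^(−0.06860 × 16.0) = 0.3337
R = 1 / (1 − 0.3337) = 1.501
Css,max = 19.3 × 1.501 ≈ 29.0 mg/L

29.0 mg/L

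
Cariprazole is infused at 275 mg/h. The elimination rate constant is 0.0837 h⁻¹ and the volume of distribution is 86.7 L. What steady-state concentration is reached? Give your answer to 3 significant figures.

37.9 mg/L

CL = k · V = 0.0837 × 86.7 = 7.257 L/h
Css = rate / CL = 275 / 7.257 ≈ 37.9 mg/L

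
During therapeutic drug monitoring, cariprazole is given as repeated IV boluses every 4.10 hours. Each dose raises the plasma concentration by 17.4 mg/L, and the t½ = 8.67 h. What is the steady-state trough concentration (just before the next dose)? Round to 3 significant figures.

k = ln 2 / 8.67 = 0.07995 h⁻¹
Fraction remaining after one interval: e^(−kτ) = e^(−0.07995 × 4.10) = 0.7205
R = 1 / (1 − 0.7205) = 3.578
Css,max = 17.4 × 3.578 = 62.26 mg/L
Css,min = Css,max × e^(−kτ) = 62.26 × 0.7205 ≈ 44.9 mg/L

44.9 mg/L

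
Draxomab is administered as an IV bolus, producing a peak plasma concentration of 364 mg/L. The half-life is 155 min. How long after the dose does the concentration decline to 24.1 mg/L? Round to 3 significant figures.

607 minutes

k = ln 2 / 155 = 0.004472 min⁻¹
C(t) = C₀ e^(−kt)  ⇒  t = ln(C₀/C) / k
t = ln(364/24.1) / 0.004472 = 2.715 / 0.004472 ≈ 607 minutes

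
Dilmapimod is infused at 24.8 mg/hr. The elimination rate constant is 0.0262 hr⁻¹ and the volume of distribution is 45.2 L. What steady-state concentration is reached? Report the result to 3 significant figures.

20.9 mg/L

CL = k · V = 0.0262 × 45.2 = 1.184 L/hr
Css = rate / CL = 24.8 / 1.184 ≈ 20.9 mg/L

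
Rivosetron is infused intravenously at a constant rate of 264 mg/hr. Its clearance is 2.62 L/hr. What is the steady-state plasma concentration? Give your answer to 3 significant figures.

Css = infusion rate / CL = 264 / 2.62 ≈ 101 mg/L

101 mg/L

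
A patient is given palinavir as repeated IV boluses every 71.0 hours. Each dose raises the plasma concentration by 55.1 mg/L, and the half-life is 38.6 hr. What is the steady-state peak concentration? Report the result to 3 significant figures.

76.5 mg/L

k = ln 2 / 38.6 = 0.01796 hr⁻¹
Fraction remaining after one interval: e^(−kτ) = e^(−0.01796 × 71.0) = 0.2794
R = 1 / (1 − 0.2794) = 1.388
Css,max = 55.1 × 1.388 ≈ 76.5 mg/L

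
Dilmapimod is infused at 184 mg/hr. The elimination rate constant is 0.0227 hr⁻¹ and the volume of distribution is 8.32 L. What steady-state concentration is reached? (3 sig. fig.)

974 µg/mL

CL = k · V = 0.0227 × 8.32 = 0.1889 L/hr
Css = rate / CL = 184 / 0.1889 ≈ 974 µg/mL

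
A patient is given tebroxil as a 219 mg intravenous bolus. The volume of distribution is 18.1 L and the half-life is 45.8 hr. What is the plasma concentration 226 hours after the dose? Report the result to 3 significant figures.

0.396 mg/L

C₀ = dose / V = 219 / 18.1 = 12.10 mg/L
k = ln 2 / 45.8 = 0.01513 hr⁻¹
C(t) = C₀ e^(−kt) = 12.10 × e^(−0.01513 × 226) = 12.10 × e^(−3.420) = 12.10 × 0.03270 ≈ 0.396 mg/L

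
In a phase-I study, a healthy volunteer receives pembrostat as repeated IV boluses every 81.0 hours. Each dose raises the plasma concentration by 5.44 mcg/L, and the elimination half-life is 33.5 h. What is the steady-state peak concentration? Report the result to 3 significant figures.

k = ln 2 / 33.5 = 0.02069 h⁻¹
Fraction remaining after one interval: e^(−kτ) = e^(−0.02069 × 81.0) = 0.1871
R = 1 / (1 − 0.1871) = 1.230
Css,max = 5.44 × 1.230 ≈ 6.69 mcg/L

6.69 mcg/L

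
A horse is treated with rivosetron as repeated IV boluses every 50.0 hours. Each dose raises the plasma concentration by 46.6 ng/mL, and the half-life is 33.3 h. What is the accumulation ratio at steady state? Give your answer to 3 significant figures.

1.55

k = ln 2 / 33.3 = 0.02082 h⁻¹
Fraction remaining after one interval: e^(−kτ) = e^(−0.02082 × 50.0) = 0.3532
R = 1 / (1 − 0.3532) = 1 / 0.6468 ≈ 1.55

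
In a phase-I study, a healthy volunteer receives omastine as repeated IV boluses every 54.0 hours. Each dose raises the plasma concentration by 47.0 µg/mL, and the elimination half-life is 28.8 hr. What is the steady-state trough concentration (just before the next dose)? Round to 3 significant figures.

17.6 µg/mL

k = ln 2 / 28.8 = 0.02407 hr⁻¹
Fraction remaining after one interval: e^(−kτ) = e^(−0.02407 × 54.0) = 0.2726
R = 1 / (1 − 0.2726) = 1.375
Css,max = 47.0 × 1.375 = 64.62 µg/mL
Css,min = Css,max × e^(−kτ) = 64.62 × 0.2726 ≈ 17.6 µg/mL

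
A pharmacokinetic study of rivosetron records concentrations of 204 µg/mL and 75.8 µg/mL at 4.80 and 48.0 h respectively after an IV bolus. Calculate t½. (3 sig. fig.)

30.2 hours

k = ln(C₁/C₂) / (t₂ − t₁) = ln(204/75.8) / (48.0 − 4.80)
  = 0.9900 / 43.20 = 0.02292 h⁻¹
t½ = ln 2 / k = ln 2 / 0.02292 ≈ 30.2 hours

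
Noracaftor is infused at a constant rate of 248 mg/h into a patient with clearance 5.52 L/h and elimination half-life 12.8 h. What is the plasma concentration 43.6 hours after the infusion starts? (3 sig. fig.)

Css = rate / CL = 248 / 5.52 = 44.93 µg/mL
k = ln 2 / 12.8 = 0.05415 h⁻¹
C(t) = Css (1 − e^(−kt)) = 44.93 × (1 − e^(−2.361)) = 44.93 × 0.9057 ≈ 40.7 µg/mL

40.7 µg/mL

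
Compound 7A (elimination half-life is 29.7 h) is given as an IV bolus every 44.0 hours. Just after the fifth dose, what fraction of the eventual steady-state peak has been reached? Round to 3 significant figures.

0.994

k = ln 2 / 29.7 = 0.02334 h⁻¹
f_n = 1 − e^(−nkτ) = 1 − e^(−5 × 0.02334 × 44.0) = 1 − e^(−5.134) = 1 − 0.005890 ≈ 0.994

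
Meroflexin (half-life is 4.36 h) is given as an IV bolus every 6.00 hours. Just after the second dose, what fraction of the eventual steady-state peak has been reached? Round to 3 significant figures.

k = ln 2 / 4.36 = 0.1590 h⁻¹
f_n = 1 − e^(−nkτ) = 1 − e^(−2 × 0.1590 × 6.00) = 1 − e^(−1.908) = 1 − 0.1484 ≈ 0.852

0.852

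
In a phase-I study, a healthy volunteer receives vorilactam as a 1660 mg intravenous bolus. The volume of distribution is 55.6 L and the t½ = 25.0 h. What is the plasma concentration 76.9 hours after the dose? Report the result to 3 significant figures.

3.54 mg/L

C₀ = dose / V = 1660 / 55.6 = 29.86 mg/L
k = ln 2 / 25.0 = 0.02773 h⁻¹
C(t) = C₀ e^(−kt) = 29.86 × e^(−0.02773 × 76.9) = 29.86 × e^(−2.132) = 29.86 × 0.1186 ≈ 3.54 mg/L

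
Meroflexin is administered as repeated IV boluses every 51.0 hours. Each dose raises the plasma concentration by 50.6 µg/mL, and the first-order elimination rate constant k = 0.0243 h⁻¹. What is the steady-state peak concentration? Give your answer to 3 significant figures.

Fraction remaining after one interval: e^(−kτ) = e^(−0.02430 × 51.0) = 0.2896
R = 1 / (1 − 0.2896) = 1.408
Css,max = 50.6 × 1.408 ≈ 71.2 µg/mL

71.2 µg/mL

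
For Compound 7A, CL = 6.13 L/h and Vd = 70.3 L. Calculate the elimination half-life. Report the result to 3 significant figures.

k = CL / V = 6.13 / 70.3 = 0.08720 h⁻¹
t½ = ln 2 / k = ln 2 / 0.08720 ≈ 7.95 hours

7.95 hours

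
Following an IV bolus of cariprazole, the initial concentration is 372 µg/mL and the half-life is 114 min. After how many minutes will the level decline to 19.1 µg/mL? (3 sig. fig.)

k = ln 2 / 114 = 0.006080 min⁻¹
C(t) = C₀ e^(−kt)  ⇒  t = ln(C₀/C) / k
t = ln(372/19.1) / 0.006080 = 2.969 / 0.006080 ≈ 488 minutes

488 minutes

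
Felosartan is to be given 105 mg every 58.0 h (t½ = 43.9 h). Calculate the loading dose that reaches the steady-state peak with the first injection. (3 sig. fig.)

k = ln 2 / 43.9 = 0.01579 h⁻¹
Accumulation ratio R = 1 / (1 − e^(−kτ)) = 1 / (1 − e^(−0.01579×58.0)) = 1 / (1 − 0.4002) = 1.667
Loading dose = maintenance dose × R = 105 × 1.667 ≈ 175 mg

175 mg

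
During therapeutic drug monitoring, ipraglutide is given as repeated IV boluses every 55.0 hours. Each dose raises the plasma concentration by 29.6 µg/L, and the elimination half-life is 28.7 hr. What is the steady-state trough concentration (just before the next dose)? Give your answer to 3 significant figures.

k = ln 2 / 28.7 = 0.02415 hr⁻¹
Fraction remaining after one interval: e^(−kτ) = e^(−0.02415 × 55.0) = 0.2649
R = 1 / (1 − 0.2649) = 1.360
Css,max = 29.6 × 1.360 = 40.27 µg/L
Css,min = Css,max × e^(−kτ) = 40.27 × 0.2649 ≈ 10.7 µg/L

10.7 µg/L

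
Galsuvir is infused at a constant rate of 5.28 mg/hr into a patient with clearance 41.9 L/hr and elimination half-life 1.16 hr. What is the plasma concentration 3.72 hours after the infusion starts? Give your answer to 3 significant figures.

Css = rate / CL = 5.28 / 41.9 = 0.1260 mg/L
k = ln 2 / 1.16 = 0.5975 hr⁻¹
C(t) = Css (1 − e^(−kt)) = 0.1260 × (1 − e^(−2.223)) = 0.1260 × 0.8917 ≈ 0.112 mg/L

0.112 mg/L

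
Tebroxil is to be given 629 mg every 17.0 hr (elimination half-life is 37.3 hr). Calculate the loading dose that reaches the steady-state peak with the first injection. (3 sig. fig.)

k = ln 2 / 37.3 = 0.01858 hr⁻¹
Accumulation ratio R = 1 / (1 − e^(−kτ)) = 1 / (1 − e^(−0.01858×17.0)) = 1 / (1 − 0.7291) = 3.692
Loading dose = maintenance dose × R = 629 × 3.692 ≈ 2320 mg

2320 mg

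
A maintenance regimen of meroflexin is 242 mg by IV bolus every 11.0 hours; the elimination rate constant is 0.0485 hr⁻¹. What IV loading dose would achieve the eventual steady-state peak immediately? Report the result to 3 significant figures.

Accumulation ratio R = 1 / (1 − e^(−kτ)) = 1 / (1 − e^(−0.04850×11.0)) = 1 / (1 − 0.5865) = 2.419
Loading dose = maintenance dose × R = 242 × 2.419 ≈ 585 mg

585 mg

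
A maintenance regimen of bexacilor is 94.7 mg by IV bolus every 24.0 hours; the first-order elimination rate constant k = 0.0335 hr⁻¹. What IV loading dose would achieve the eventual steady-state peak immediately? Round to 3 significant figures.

171 mg

Accumulation ratio R = 1 / (1 − e^(−kτ)) = 1 / (1 − e^(−0.03350×24.0)) = 1 / (1 − 0.4475) = 1.810
Loading dose = maintenance dose × R = 94.7 × 1.810 ≈ 171 mg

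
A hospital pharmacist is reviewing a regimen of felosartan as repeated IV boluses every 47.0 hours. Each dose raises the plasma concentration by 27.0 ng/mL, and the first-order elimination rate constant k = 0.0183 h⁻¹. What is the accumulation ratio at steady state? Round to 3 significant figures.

Fraction remaining after one interval: e^(−kτ) = e^(−0.01830 × 47.0) = 0.4231
R = 1 / (1 − 0.4231) = 1 / 0.5769 ≈ 1.73

1.73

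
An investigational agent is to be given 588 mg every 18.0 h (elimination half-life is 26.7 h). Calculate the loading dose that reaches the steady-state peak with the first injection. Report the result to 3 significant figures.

k = ln 2 / 26.7 = 0.02596 h⁻¹
Accumulation ratio R = 1 / (1 − e^(−kτ)) = 1 / (1 − e^(−0.02596×18.0)) = 1 / (1 − 0.6267) = 2.679
Loading dose = maintenance dose × R = 588 × 2.679 ≈ 1580 mg

1580 mg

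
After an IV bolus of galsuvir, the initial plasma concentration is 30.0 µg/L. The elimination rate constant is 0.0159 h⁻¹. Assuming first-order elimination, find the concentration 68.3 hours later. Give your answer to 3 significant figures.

10.1 µg/L

C(t) = C₀ e^(−kt) = 30.0 × e^(−0.01590 × 68.3) = 30.0 × e^(−1.086) = 30.0 × 0.3376 ≈ 10.1 µg/L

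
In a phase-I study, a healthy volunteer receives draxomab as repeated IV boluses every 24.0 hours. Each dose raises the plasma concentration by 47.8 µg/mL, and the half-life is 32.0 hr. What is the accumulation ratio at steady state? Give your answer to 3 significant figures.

k = ln 2 / 32.0 = 0.02166 hr⁻¹
Fraction remaining after one interval: e^(−kτ) = e^(−0.02166 × 24.0) = 0.5946
R = 1 / (1 − 0.5946) = 1 / 0.4054 ≈ 2.47

2.47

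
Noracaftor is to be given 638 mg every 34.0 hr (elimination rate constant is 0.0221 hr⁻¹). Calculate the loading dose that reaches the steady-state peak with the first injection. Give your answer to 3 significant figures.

Accumulation ratio R = 1 / (1 − e^(−kτ)) = 1 / (1 − e^(−0.02210×34.0)) = 1 / (1 − 0.4717) = 1.893
Loading dose = maintenance dose × R = 638 × 1.893 ≈ 1210 mg

1210 mg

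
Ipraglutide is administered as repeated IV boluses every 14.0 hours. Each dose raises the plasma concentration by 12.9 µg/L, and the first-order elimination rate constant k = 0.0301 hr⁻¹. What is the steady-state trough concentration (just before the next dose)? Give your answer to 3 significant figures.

24.6 µg/L

Fraction remaining after one interval: e^(−kτ) = e^(−0.03010 × 14.0) = 0.6561
R = 1 / (1 − 0.6561) = 2.908
Css,max = 12.9 × 2.908 = 37.51 µg/L
Css,min = Css,max × e^(−kτ) = 37.51 × 0.6561 ≈ 24.6 µg/L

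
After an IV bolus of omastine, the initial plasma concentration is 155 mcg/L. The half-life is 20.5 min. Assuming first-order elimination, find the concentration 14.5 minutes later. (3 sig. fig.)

94.9 mcg/L

k = ln 2 / 20.5 = 0.03381 min⁻¹
C(t) = C₀ e^(−kt) = 155 × e^(−0.03381 × 14.5) = 155 × e^(−0.4903) = 155 × 0.6125 ≈ 94.9 mcg/L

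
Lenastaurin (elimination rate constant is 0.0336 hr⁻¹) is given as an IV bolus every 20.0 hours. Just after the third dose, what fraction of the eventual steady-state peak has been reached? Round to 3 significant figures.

f_n = 1 − e^(−nkτ) = 1 − e^(−3 × 0.03360 × 20.0) = 1 − e^(−2.016) = 1 − 0.1332 ≈ 0.867

0.867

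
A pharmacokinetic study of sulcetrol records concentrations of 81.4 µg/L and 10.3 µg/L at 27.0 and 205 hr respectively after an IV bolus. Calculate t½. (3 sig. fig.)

59.7 hours

k = ln(C₁/C₂) / (t₂ − t₁) = ln(81.4/10.3) / (205 − 27.0)
  = 2.067 / 178.0 = 0.01161 hr⁻¹
t½ = ln 2 / k = ln 2 / 0.01161 ≈ 59.7 hours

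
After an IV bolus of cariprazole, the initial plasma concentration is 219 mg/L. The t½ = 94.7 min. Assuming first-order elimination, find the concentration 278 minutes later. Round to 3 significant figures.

28.6 mg/L

k = ln 2 / 94.7 = 0.007319 min⁻¹
C(t) = C₀ e^(−kt) = 219 × e^(−0.007319 × 278) = 219 × e^(−2.035) = 219 × 0.1307 ≈ 28.6 mg/L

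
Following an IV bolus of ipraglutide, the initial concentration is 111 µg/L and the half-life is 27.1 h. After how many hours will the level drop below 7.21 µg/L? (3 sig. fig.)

107 hours

k = ln 2 / 27.1 = 0.02558 h⁻¹
C(t) = C₀ e^(−kt)  ⇒  t = ln(C₀/C) / k
t = ln(111/7.21) / 0.02558 = 2.734 / 0.02558 ≈ 107 hours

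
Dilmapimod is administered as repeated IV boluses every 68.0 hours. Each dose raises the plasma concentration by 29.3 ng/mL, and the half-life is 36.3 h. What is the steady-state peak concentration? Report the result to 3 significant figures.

k = ln 2 / 36.3 = 0.01909 h⁻¹
Fraction remaining after one interval: e^(−kτ) = e^(−0.01909 × 68.0) = 0.2730
R = 1 / (1 − 0.2730) = 1.375
Css,max = 29.3 × 1.375 ≈ 40.3 ng/mL

40.3 ng/mL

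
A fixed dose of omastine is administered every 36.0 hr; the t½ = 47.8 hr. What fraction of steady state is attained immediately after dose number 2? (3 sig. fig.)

0.648

k = ln 2 / 47.8 = 0.01450 hr⁻¹
f_n = 1 − e^(−nkτ) = 1 − e^(−2 × 0.01450 × 36.0) = 1 − e^(−1.044) = 1 − 0.3520 ≈ 0.648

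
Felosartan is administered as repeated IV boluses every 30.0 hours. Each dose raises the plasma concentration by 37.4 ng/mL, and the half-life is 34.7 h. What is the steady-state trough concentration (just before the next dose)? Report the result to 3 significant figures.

k = ln 2 / 34.7 = 0.01998 h⁻¹
Fraction remaining after one interval: e^(−kτ) = e^(−0.01998 × 30.0) = 0.5492
R = 1 / (1 − 0.5492) = 2.218
Css,max = 37.4 × 2.218 = 82.97 ng/mL
Css,min = Css,max × e^(−kτ) = 82.97 × 0.5492 ≈ 45.6 ng/mL

45.6 ng/mL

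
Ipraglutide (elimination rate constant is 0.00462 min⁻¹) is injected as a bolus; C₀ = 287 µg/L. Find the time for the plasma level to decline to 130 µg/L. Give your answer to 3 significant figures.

C(t) = C₀ e^(−kt)  ⇒  t = ln(C₀/C) / k
t = ln(287/130) / 0.004620 = 0.7919 / 0.004620 ≈ 171 minutes

171 minutes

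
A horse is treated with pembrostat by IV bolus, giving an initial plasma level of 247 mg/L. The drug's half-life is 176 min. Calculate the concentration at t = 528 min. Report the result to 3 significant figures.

k = ln 2 / 176 = 0.003938 min⁻¹
C(t) = C₀ e^(−kt) = 247 × e^(−0.003938 × 528) = 247 × e^(−2.079) = 247 × 0.1250 ≈ 30.9 mg/L

30.9 mg/L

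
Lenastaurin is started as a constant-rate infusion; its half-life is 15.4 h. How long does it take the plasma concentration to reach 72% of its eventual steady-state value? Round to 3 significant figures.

28.3 hours

k = ln 2 / 15.4 = 0.04501 h⁻¹
f = 1 − e^(−kt)  ⇒  t = −ln(1 − f) / k
t = −ln(1 − 0.72) / 0.04501 = 1.273 / 0.04501 ≈ 28.3 hours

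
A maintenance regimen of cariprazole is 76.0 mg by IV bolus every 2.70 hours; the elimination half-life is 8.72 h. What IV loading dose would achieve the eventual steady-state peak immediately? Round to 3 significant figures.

393 mg

k = ln 2 / 8.72 = 0.07949 h⁻¹
Accumulation ratio R = 1 / (1 − e^(−kτ)) = 1 / (1 − e^(−0.07949×2.70)) = 1 / (1 − 0.8068) = 5.177
Loading dose = maintenance dose × R = 76.0 × 5.177 ≈ 393 mg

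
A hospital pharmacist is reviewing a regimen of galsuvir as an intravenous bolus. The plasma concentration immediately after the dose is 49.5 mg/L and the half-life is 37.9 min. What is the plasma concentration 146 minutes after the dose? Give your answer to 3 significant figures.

3.43 mg/L

k = ln 2 / 37.9 = 0.01829 min⁻¹
146 min is 3.852 half-lives, so C = 49.5 × (1/2)^3.852 = 49.5 × 0.06924 ≈ 3.43 mg/L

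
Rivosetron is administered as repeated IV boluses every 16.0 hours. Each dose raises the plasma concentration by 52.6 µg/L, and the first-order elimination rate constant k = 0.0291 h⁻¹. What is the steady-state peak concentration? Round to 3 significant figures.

Fraction remaining after one interval: e^(−kτ) = e^(−0.02910 × 16.0) = 0.6278
R = 1 / (1 − 0.6278) = 2.686
Css,max = 52.6 × 2.686 ≈ 141 µg/L

141 µg/L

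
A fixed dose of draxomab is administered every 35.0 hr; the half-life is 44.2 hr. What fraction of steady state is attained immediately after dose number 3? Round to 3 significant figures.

k = ln 2 / 44.2 = 0.01568 hr⁻¹
f_n = 1 − e^(−nkτ) = 1 − e^(−3 × 0.01568 × 35.0) = 1 − e^(−1.647) = 1 − 0.1927 ≈ 0.807

0.807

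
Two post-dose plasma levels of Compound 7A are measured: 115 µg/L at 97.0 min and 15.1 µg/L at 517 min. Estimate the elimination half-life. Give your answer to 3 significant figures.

k = ln(C₁/C₂) / (t₂ − t₁) = ln(115/15.1) / (517 − 97.0)
  = 2.030 / 420.0 = 0.004834 min⁻¹
t½ = ln 2 / k = ln 2 / 0.004834 ≈ 143 minutes

143 minutes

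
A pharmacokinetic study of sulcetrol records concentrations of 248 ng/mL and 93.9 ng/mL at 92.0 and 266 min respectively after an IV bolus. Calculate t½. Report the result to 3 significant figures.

124 minutes

k = ln(C₁/C₂) / (t₂ − t₁) = ln(248/93.9) / (266 − 92.0)
  = 0.9712 / 174.0 = 0.005582 min⁻¹
t½ = ln 2 / k = ln 2 / 0.005582 ≈ 124 minutes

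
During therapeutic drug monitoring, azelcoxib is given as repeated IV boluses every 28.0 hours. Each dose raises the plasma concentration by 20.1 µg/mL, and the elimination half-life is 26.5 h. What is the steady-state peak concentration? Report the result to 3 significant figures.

k = ln 2 / 26.5 = 0.02616 h⁻¹
Fraction remaining after one interval: e^(−kτ) = e^(−0.02616 × 28.0) = 0.4808
R = 1 / (1 − 0.4808) = 1.926
Css,max = 20.1 × 1.926 ≈ 38.7 µg/mL

38.7 µg/mL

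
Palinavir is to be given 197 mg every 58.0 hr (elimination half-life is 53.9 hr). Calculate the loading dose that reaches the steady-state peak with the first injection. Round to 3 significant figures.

k = ln 2 / 53.9 = 0.01286 hr⁻¹
Accumulation ratio R = 1 / (1 − e^(−kτ)) = 1 / (1 − e^(−0.01286×58.0)) = 1 / (1 − 0.4743) = 1.902
Loading dose = maintenance dose × R = 197 × 1.902 ≈ 375 mg

375 mg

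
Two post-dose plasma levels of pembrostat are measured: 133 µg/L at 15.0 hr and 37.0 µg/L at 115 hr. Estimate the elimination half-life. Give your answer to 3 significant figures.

54.2 hours

k = ln(C₁/C₂) / (t₂ − t₁) = ln(133/37.0) / (115 − 15.0)
  = 1.279 / 100.0 = 0.01279 hr⁻¹
t½ = ln 2 / k = ln 2 / 0.01279 ≈ 54.2 hours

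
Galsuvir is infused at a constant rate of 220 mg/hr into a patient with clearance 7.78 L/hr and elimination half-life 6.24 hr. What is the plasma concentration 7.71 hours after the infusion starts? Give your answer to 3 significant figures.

16.3 µg/mL

Css = rate / CL = 220 / 7.78 = 28.28 µg/mL
k = ln 2 / 6.24 = 0.1111 hr⁻¹
C(t) = Css (1 − e^(−kt)) = 28.28 × (1 − e^(−0.8564)) = 28.28 × 0.5753 ≈ 16.3 µg/mL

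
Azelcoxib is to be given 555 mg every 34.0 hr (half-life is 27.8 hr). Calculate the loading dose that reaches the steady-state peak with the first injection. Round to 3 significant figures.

k = ln 2 / 27.8 = 0.02493 hr⁻¹
Accumulation ratio R = 1 / (1 − e^(−kτ)) = 1 / (1 − e^(−0.02493×34.0)) = 1 / (1 − 0.4284) = 1.749
Loading dose = maintenance dose × R = 555 × 1.749 ≈ 971 mg

971 mg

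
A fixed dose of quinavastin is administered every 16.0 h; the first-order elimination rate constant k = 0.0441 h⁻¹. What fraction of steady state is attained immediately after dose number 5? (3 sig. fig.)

f_n = 1 − e^(−nkτ) = 1 − e^(−5 × 0.04410 × 16.0) = 1 − e^(−3.528) = 1 − 0.02936 ≈ 0.971

0.971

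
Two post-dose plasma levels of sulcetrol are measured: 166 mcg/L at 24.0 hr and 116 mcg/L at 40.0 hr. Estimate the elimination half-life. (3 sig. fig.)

30.9 hours

k = ln(C₁/C₂) / (t₂ − t₁) = ln(166/116) / (40.0 − 24.0)
  = 0.3584 / 16.00 = 0.02240 hr⁻¹
t½ = ln 2 / k = ln 2 / 0.02240 ≈ 30.9 hours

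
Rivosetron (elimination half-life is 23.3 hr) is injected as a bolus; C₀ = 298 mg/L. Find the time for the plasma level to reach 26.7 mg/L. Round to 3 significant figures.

81.1 hours

k = ln 2 / 23.3 = 0.02975 hr⁻¹
C(t) = C₀ e^(−kt)  ⇒  t = ln(C₀/C) / k
t = ln(298/26.7) / 0.02975 = 2.412 / 0.02975 ≈ 81.1 hours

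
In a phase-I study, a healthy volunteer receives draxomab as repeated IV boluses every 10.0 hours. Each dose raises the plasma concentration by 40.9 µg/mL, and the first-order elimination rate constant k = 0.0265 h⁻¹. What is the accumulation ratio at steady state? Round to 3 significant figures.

4.30

Fraction remaining after one interval: e^(−kτ) = e^(−0.02650 × 10.0) = 0.7672
R = 1 / (1 − 0.7672) = 1 / 0.2328 ≈ 4.30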